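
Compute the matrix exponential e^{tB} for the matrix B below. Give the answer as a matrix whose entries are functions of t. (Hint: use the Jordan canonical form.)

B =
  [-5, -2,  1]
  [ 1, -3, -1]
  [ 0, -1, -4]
e^{tB} =
  [-t^2*exp(-4*t)/2 - t*exp(-4*t) + exp(-4*t), -t^2*exp(-4*t)/2 - 2*t*exp(-4*t), t^2*exp(-4*t)/2 + t*exp(-4*t)]
  [t*exp(-4*t), t*exp(-4*t) + exp(-4*t), -t*exp(-4*t)]
  [-t^2*exp(-4*t)/2, -t^2*exp(-4*t)/2 - t*exp(-4*t), t^2*exp(-4*t)/2 + exp(-4*t)]

Strategy: write B = P · J · P⁻¹ where J is a Jordan canonical form, so e^{tB} = P · e^{tJ} · P⁻¹, and e^{tJ} can be computed block-by-block.

B has Jordan form
J =
  [-4,  1,  0]
  [ 0, -4,  1]
  [ 0,  0, -4]
(up to reordering of blocks).

Per-block formulas:
  For a 3×3 Jordan block J_3(-4): exp(t · J_3(-4)) = e^(-4t)·(I + t·N + (t^2/2)·N^2), where N is the 3×3 nilpotent shift.

After assembling e^{tJ} and conjugating by P, we get:

e^{tB} =
  [-t^2*exp(-4*t)/2 - t*exp(-4*t) + exp(-4*t), -t^2*exp(-4*t)/2 - 2*t*exp(-4*t), t^2*exp(-4*t)/2 + t*exp(-4*t)]
  [t*exp(-4*t), t*exp(-4*t) + exp(-4*t), -t*exp(-4*t)]
  [-t^2*exp(-4*t)/2, -t^2*exp(-4*t)/2 - t*exp(-4*t), t^2*exp(-4*t)/2 + exp(-4*t)]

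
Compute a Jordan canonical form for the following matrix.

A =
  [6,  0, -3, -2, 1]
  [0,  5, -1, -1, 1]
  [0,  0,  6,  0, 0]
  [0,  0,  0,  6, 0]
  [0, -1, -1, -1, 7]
J_3(6) ⊕ J_1(6) ⊕ J_1(6)

The characteristic polynomial is
  det(x·I − A) = x^5 - 30*x^4 + 360*x^3 - 2160*x^2 + 6480*x - 7776 = (x - 6)^5

Eigenvalues and multiplicities (the geometric multiplicity of λ is n − rank(A − λI), which equals the number of Jordan blocks for λ):
  λ = 6: algebraic multiplicity = 5, geometric multiplicity = 3

Determining the block sizes for each eigenvalue:
  λ = 6: with am = 5 and gm = 3, the partition is not yet determined (e.g. several partitions of 5 into 3 parts exist). Let N = A − (6)·I. Computing rank(N^1) = 2, rank(N^2) = 1, rank(N^3) = 0; the number of blocks of size ≥ j is rank(N^{j−1}) − rank(N^j), giving [3, 1, 1]. So we have 1 block(s) of size 3, 2 block(s) of size 1 → block sizes [3, 1, 1]

Assembling the blocks gives a Jordan form
J =
  [6, 1, 0, 0, 0]
  [0, 6, 1, 0, 0]
  [0, 0, 6, 0, 0]
  [0, 0, 0, 6, 0]
  [0, 0, 0, 0, 6]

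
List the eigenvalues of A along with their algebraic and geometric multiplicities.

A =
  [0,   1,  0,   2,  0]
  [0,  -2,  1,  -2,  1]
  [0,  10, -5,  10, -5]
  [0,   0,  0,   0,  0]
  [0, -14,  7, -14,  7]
λ = 0: alg = 5, geom = 3

Step 1 — factor the characteristic polynomial to read off the algebraic multiplicities:
  χ_A(x) = x^5

Step 2 — compute geometric multiplicities via the rank-nullity identity g(λ) = n − rank(A − λI):
  rank(A − (0)·I) = 2, so dim ker(A − (0)·I) = n − 2 = 3

Summary:
  λ = 0: algebraic multiplicity = 5, geometric multiplicity = 3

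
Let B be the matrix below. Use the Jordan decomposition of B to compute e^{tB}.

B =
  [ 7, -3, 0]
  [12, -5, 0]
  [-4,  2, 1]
e^{tB} =
  [6*t*exp(t) + exp(t), -3*t*exp(t), 0]
  [12*t*exp(t), -6*t*exp(t) + exp(t), 0]
  [-4*t*exp(t), 2*t*exp(t), exp(t)]

Strategy: write B = P · J · P⁻¹ where J is a Jordan canonical form, so e^{tB} = P · e^{tJ} · P⁻¹, and e^{tJ} can be computed block-by-block.

B has Jordan form
J =
  [1, 1, 0]
  [0, 1, 0]
  [0, 0, 1]
(up to reordering of blocks).

Per-block formulas:
  For a 1×1 block at λ = 1: exp(t · [1]) = [e^(1t)].
  For a 2×2 Jordan block J_2(1): exp(t · J_2(1)) = e^(1t)·(I + t·N), where N is the 2×2 nilpotent shift.

After assembling e^{tJ} and conjugating by P, we get:

e^{tB} =
  [6*t*exp(t) + exp(t), -3*t*exp(t), 0]
  [12*t*exp(t), -6*t*exp(t) + exp(t), 0]
  [-4*t*exp(t), 2*t*exp(t), exp(t)]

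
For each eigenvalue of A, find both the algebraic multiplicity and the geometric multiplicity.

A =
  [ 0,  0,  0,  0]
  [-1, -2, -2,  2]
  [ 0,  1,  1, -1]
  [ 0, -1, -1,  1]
λ = 0: alg = 4, geom = 2

Step 1 — factor the characteristic polynomial to read off the algebraic multiplicities:
  χ_A(x) = x^4

Step 2 — compute geometric multiplicities via the rank-nullity identity g(λ) = n − rank(A − λI):
  rank(A − (0)·I) = 2, so dim ker(A − (0)·I) = n − 2 = 2

Summary:
  λ = 0: algebraic multiplicity = 4, geometric multiplicity = 2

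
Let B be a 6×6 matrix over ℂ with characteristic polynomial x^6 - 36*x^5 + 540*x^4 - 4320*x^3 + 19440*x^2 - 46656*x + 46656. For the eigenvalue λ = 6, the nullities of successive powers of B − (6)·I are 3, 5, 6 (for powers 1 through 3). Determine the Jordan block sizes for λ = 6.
Block sizes for λ = 6: [3, 2, 1]

From the dimensions of kernels of powers, the number of Jordan blocks of size at least j is d_j − d_{j−1} where d_j = dim ker(N^j) (with d_0 = 0). Computing the differences gives [3, 2, 1].
The number of blocks of size exactly k is (#blocks of size ≥ k) − (#blocks of size ≥ k + 1), so the partition is: 1 block(s) of size 1, 1 block(s) of size 2, 1 block(s) of size 3.
In nonincreasing order the block sizes are [3, 2, 1].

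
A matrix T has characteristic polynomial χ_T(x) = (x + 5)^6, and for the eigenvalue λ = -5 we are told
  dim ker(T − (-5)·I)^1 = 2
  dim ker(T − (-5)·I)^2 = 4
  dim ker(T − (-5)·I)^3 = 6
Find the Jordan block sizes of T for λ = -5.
Block sizes for λ = -5: [3, 3]

From the dimensions of kernels of powers, the number of Jordan blocks of size at least j is d_j − d_{j−1} where d_j = dim ker(N^j) (with d_0 = 0). Computing the differences gives [2, 2, 2].
The number of blocks of size exactly k is (#blocks of size ≥ k) − (#blocks of size ≥ k + 1), so the partition is: 2 block(s) of size 3.
In nonincreasing order the block sizes are [3, 3].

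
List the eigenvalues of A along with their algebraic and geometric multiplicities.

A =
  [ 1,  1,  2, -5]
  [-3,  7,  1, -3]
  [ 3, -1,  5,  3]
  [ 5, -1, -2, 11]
λ = 6: alg = 4, geom = 2

Step 1 — factor the characteristic polynomial to read off the algebraic multiplicities:
  χ_A(x) = (x - 6)^4

Step 2 — compute geometric multiplicities via the rank-nullity identity g(λ) = n − rank(A − λI):
  rank(A − (6)·I) = 2, so dim ker(A − (6)·I) = n − 2 = 2

Summary:
  λ = 6: algebraic multiplicity = 4, geometric multiplicity = 2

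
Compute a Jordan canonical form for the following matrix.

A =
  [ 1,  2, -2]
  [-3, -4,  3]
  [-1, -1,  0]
J_2(-1) ⊕ J_1(-1)

The characteristic polynomial is
  det(x·I − A) = x^3 + 3*x^2 + 3*x + 1 = (x + 1)^3

Eigenvalues and multiplicities (the geometric multiplicity of λ is n − rank(A − λI), which equals the number of Jordan blocks for λ):
  λ = -1: algebraic multiplicity = 3, geometric multiplicity = 2

Determining the block sizes for each eigenvalue:
  λ = -1: 2 blocks summing to 3 forces exactly one block of size 2 and the rest size 1 → block sizes [2, 1]

Assembling the blocks gives a Jordan form
J =
  [-1,  1,  0]
  [ 0, -1,  0]
  [ 0,  0, -1]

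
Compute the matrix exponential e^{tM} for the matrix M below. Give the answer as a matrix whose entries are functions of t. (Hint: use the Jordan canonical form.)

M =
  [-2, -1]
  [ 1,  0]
e^{tM} =
  [-t*exp(-t) + exp(-t), -t*exp(-t)]
  [t*exp(-t), t*exp(-t) + exp(-t)]

Strategy: write M = P · J · P⁻¹ where J is a Jordan canonical form, so e^{tM} = P · e^{tJ} · P⁻¹, and e^{tJ} can be computed block-by-block.

M has Jordan form
J =
  [-1,  1]
  [ 0, -1]
(up to reordering of blocks).

Per-block formulas:
  For a 2×2 Jordan block J_2(-1): exp(t · J_2(-1)) = e^(-1t)·(I + t·N), where N is the 2×2 nilpotent shift.

After assembling e^{tJ} and conjugating by P, we get:

e^{tM} =
  [-t*exp(-t) + exp(-t), -t*exp(-t)]
  [t*exp(-t), t*exp(-t) + exp(-t)]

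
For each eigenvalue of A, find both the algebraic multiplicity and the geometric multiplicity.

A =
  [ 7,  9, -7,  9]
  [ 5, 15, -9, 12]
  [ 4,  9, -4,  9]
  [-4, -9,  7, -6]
λ = 3: alg = 4, geom = 2

Step 1 — factor the characteristic polynomial to read off the algebraic multiplicities:
  χ_A(x) = (x - 3)^4

Step 2 — compute geometric multiplicities via the rank-nullity identity g(λ) = n − rank(A − λI):
  rank(A − (3)·I) = 2, so dim ker(A − (3)·I) = n − 2 = 2

Summary:
  λ = 3: algebraic multiplicity = 4, geometric multiplicity = 2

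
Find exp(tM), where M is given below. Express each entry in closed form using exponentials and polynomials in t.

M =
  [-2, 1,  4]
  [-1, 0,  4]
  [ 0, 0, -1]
e^{tM} =
  [-t*exp(-t) + exp(-t), t*exp(-t), 4*t*exp(-t)]
  [-t*exp(-t), t*exp(-t) + exp(-t), 4*t*exp(-t)]
  [0, 0, exp(-t)]

Strategy: write M = P · J · P⁻¹ where J is a Jordan canonical form, so e^{tM} = P · e^{tJ} · P⁻¹, and e^{tJ} can be computed block-by-block.

M has Jordan form
J =
  [-1,  1,  0]
  [ 0, -1,  0]
  [ 0,  0, -1]
(up to reordering of blocks).

Per-block formulas:
  For a 1×1 block at λ = -1: exp(t · [-1]) = [e^(-1t)].
  For a 2×2 Jordan block J_2(-1): exp(t · J_2(-1)) = e^(-1t)·(I + t·N), where N is the 2×2 nilpotent shift.

After assembling e^{tJ} and conjugating by P, we get:

e^{tM} =
  [-t*exp(-t) + exp(-t), t*exp(-t), 4*t*exp(-t)]
  [-t*exp(-t), t*exp(-t) + exp(-t), 4*t*exp(-t)]
  [0, 0, exp(-t)]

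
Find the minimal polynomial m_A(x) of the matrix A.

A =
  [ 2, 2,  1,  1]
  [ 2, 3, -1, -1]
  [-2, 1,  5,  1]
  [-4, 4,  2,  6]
x^3 - 12*x^2 + 48*x - 64

The characteristic polynomial is χ_A(x) = (x - 4)^4, so the eigenvalues are known. The minimal polynomial is
  m_A(x) = Π_λ (x − λ)^{k_λ}
where k_λ is the size of the *largest* Jordan block for λ (equivalently, the smallest k with (A − λI)^k v = 0 for every generalised eigenvector v of λ).

  λ = 4: largest Jordan block has size 3, contributing (x − 4)^3

So m_A(x) = (x - 4)^3 = x^3 - 12*x^2 + 48*x - 64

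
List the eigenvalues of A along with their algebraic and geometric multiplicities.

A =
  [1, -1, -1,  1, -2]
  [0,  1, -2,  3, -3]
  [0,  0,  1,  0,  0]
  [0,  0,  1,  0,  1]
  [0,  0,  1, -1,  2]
λ = 1: alg = 5, geom = 2

Step 1 — factor the characteristic polynomial to read off the algebraic multiplicities:
  χ_A(x) = (x - 1)^5

Step 2 — compute geometric multiplicities via the rank-nullity identity g(λ) = n − rank(A − λI):
  rank(A − (1)·I) = 3, so dim ker(A − (1)·I) = n − 3 = 2

Summary:
  λ = 1: algebraic multiplicity = 5, geometric multiplicity = 2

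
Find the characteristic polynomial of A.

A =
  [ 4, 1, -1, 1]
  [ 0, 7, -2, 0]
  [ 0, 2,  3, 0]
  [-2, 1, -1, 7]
x^4 - 21*x^3 + 165*x^2 - 575*x + 750

Expanding det(x·I − A) (e.g. by cofactor expansion or by noting that A is similar to its Jordan form J, which has the same characteristic polynomial as A) gives
  χ_A(x) = x^4 - 21*x^3 + 165*x^2 - 575*x + 750
which factors as (x - 6)*(x - 5)^3. The eigenvalues (with algebraic multiplicities) are λ = 5 with multiplicity 3, λ = 6 with multiplicity 1.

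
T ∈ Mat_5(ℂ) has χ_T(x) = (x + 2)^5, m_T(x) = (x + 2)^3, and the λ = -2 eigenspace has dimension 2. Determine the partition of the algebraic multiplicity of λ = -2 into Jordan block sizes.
Block sizes for λ = -2: [3, 2]

Step 1 — from the characteristic polynomial, algebraic multiplicity of λ = -2 is 5. From dim ker(T − (-2)·I) = 2, there are exactly 2 Jordan blocks for λ = -2.
Step 2 — from the minimal polynomial, the factor (x + 2)^3 tells us the largest block for λ = -2 has size 3.
Step 3 — with total size 5, 2 blocks, and largest block 3, the block sizes (in nonincreasing order) are [3, 2].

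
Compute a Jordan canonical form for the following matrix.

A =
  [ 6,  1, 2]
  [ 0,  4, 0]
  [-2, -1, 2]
J_2(4) ⊕ J_1(4)

The characteristic polynomial is
  det(x·I − A) = x^3 - 12*x^2 + 48*x - 64 = (x - 4)^3

Eigenvalues and multiplicities (the geometric multiplicity of λ is n − rank(A − λI), which equals the number of Jordan blocks for λ):
  λ = 4: algebraic multiplicity = 3, geometric multiplicity = 2

Determining the block sizes for each eigenvalue:
  λ = 4: 2 blocks summing to 3 forces exactly one block of size 2 and the rest size 1 → block sizes [2, 1]

Assembling the blocks gives a Jordan form
J =
  [4, 1, 0]
  [0, 4, 0]
  [0, 0, 4]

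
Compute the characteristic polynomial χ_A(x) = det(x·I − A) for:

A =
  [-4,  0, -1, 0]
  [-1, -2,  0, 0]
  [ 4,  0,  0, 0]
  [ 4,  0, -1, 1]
x^4 + 5*x^3 + 6*x^2 - 4*x - 8

Expanding det(x·I − A) (e.g. by cofactor expansion or by noting that A is similar to its Jordan form J, which has the same characteristic polynomial as A) gives
  χ_A(x) = x^4 + 5*x^3 + 6*x^2 - 4*x - 8
which factors as (x - 1)*(x + 2)^3. The eigenvalues (with algebraic multiplicities) are λ = -2 with multiplicity 3, λ = 1 with multiplicity 1.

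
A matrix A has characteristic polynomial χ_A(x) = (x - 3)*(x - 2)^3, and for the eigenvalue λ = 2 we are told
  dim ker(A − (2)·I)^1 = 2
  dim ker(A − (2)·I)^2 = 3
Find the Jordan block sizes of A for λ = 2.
Block sizes for λ = 2: [2, 1]

From the dimensions of kernels of powers, the number of Jordan blocks of size at least j is d_j − d_{j−1} where d_j = dim ker(N^j) (with d_0 = 0). Computing the differences gives [2, 1].
The number of blocks of size exactly k is (#blocks of size ≥ k) − (#blocks of size ≥ k + 1), so the partition is: 1 block(s) of size 1, 1 block(s) of size 2.
In nonincreasing order the block sizes are [2, 1].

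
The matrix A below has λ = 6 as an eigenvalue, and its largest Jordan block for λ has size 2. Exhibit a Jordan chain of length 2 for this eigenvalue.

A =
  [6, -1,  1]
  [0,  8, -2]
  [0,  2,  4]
A Jordan chain for λ = 6 of length 2:
v_1 = (-1, 2, 2)ᵀ
v_2 = (0, 1, 0)ᵀ

Let N = A − (6)·I. We want v_2 with N^2 v_2 = 0 but N^1 v_2 ≠ 0; then v_{j-1} := N · v_j for j = 2, …, 2.

Pick v_2 = (0, 1, 0)ᵀ.
Then v_1 = N · v_2 = (-1, 2, 2)ᵀ.

Sanity check: (A − (6)·I) v_1 = (0, 0, 0)ᵀ = 0. ✓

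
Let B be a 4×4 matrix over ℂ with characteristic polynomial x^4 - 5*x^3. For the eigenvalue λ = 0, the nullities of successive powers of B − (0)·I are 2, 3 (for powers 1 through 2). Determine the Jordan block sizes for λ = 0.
Block sizes for λ = 0: [2, 1]

From the dimensions of kernels of powers, the number of Jordan blocks of size at least j is d_j − d_{j−1} where d_j = dim ker(N^j) (with d_0 = 0). Computing the differences gives [2, 1].
The number of blocks of size exactly k is (#blocks of size ≥ k) − (#blocks of size ≥ k + 1), so the partition is: 1 block(s) of size 1, 1 block(s) of size 2.
In nonincreasing order the block sizes are [2, 1].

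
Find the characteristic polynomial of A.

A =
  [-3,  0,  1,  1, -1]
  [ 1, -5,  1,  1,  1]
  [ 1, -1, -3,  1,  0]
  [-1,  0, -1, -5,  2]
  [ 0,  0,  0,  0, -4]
x^5 + 20*x^4 + 160*x^3 + 640*x^2 + 1280*x + 1024

Expanding det(x·I − A) (e.g. by cofactor expansion or by noting that A is similar to its Jordan form J, which has the same characteristic polynomial as A) gives
  χ_A(x) = x^5 + 20*x^4 + 160*x^3 + 640*x^2 + 1280*x + 1024
which factors as (x + 4)^5. The eigenvalues (with algebraic multiplicities) are λ = -4 with multiplicity 5.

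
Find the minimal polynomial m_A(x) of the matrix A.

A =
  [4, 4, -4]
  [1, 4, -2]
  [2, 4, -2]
x^2 - 4*x + 4

The characteristic polynomial is χ_A(x) = (x - 2)^3, so the eigenvalues are known. The minimal polynomial is
  m_A(x) = Π_λ (x − λ)^{k_λ}
where k_λ is the size of the *largest* Jordan block for λ (equivalently, the smallest k with (A − λI)^k v = 0 for every generalised eigenvector v of λ).

  λ = 2: largest Jordan block has size 2, contributing (x − 2)^2

So m_A(x) = (x - 2)^2 = x^2 - 4*x + 4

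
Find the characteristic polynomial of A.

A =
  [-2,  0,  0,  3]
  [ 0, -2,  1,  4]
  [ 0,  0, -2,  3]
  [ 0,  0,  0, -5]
x^4 + 11*x^3 + 42*x^2 + 68*x + 40

Expanding det(x·I − A) (e.g. by cofactor expansion or by noting that A is similar to its Jordan form J, which has the same characteristic polynomial as A) gives
  χ_A(x) = x^4 + 11*x^3 + 42*x^2 + 68*x + 40
which factors as (x + 2)^3*(x + 5). The eigenvalues (with algebraic multiplicities) are λ = -5 with multiplicity 1, λ = -2 with multiplicity 3.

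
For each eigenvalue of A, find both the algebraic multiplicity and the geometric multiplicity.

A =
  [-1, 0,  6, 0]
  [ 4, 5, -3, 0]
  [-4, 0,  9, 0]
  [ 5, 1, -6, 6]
λ = 3: alg = 1, geom = 1; λ = 5: alg = 2, geom = 1; λ = 6: alg = 1, geom = 1

Step 1 — factor the characteristic polynomial to read off the algebraic multiplicities:
  χ_A(x) = (x - 6)*(x - 5)^2*(x - 3)

Step 2 — compute geometric multiplicities via the rank-nullity identity g(λ) = n − rank(A − λI):
  rank(A − (3)·I) = 3, so dim ker(A − (3)·I) = n − 3 = 1
  rank(A − (5)·I) = 3, so dim ker(A − (5)·I) = n − 3 = 1
  rank(A − (6)·I) = 3, so dim ker(A − (6)·I) = n − 3 = 1

Summary:
  λ = 3: algebraic multiplicity = 1, geometric multiplicity = 1
  λ = 5: algebraic multiplicity = 2, geometric multiplicity = 1
  λ = 6: algebraic multiplicity = 1, geometric multiplicity = 1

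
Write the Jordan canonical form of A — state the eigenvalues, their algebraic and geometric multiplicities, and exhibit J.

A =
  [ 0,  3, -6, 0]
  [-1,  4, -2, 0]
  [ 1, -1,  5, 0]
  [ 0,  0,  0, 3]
J_2(3) ⊕ J_1(3) ⊕ J_1(3)

The characteristic polynomial is
  det(x·I − A) = x^4 - 12*x^3 + 54*x^2 - 108*x + 81 = (x - 3)^4

Eigenvalues and multiplicities (the geometric multiplicity of λ is n − rank(A − λI), which equals the number of Jordan blocks for λ):
  λ = 3: algebraic multiplicity = 4, geometric multiplicity = 3

Determining the block sizes for each eigenvalue:
  λ = 3: 3 blocks summing to 4 forces exactly one block of size 2 and the rest size 1 → block sizes [2, 1, 1]

Assembling the blocks gives a Jordan form
J =
  [3, 1, 0, 0]
  [0, 3, 0, 0]
  [0, 0, 3, 0]
  [0, 0, 0, 3]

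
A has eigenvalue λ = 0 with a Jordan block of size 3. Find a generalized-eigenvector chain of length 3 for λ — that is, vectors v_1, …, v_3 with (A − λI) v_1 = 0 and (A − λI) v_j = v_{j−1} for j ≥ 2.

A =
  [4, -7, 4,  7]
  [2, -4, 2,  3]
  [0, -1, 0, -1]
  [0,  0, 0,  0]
A Jordan chain for λ = 0 of length 3:
v_1 = (2, 0, -2, 0)ᵀ
v_2 = (4, 2, 0, 0)ᵀ
v_3 = (1, 0, 0, 0)ᵀ

Let N = A − (0)·I. We want v_3 with N^3 v_3 = 0 but N^2 v_3 ≠ 0; then v_{j-1} := N · v_j for j = 3, …, 2.

Pick v_3 = (1, 0, 0, 0)ᵀ.
Then v_2 = N · v_3 = (4, 2, 0, 0)ᵀ.
Then v_1 = N · v_2 = (2, 0, -2, 0)ᵀ.

Sanity check: (A − (0)·I) v_1 = (0, 0, 0, 0)ᵀ = 0. ✓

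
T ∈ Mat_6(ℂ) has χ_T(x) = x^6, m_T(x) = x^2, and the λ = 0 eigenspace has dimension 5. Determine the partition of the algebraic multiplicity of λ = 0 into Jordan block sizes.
Block sizes for λ = 0: [2, 1, 1, 1, 1]

Step 1 — from the characteristic polynomial, algebraic multiplicity of λ = 0 is 6. From dim ker(T − (0)·I) = 5, there are exactly 5 Jordan blocks for λ = 0.
Step 2 — from the minimal polynomial, the factor (x − 0)^2 tells us the largest block for λ = 0 has size 2.
Step 3 — with total size 6, 5 blocks, and largest block 2, the block sizes (in nonincreasing order) are [2, 1, 1, 1, 1].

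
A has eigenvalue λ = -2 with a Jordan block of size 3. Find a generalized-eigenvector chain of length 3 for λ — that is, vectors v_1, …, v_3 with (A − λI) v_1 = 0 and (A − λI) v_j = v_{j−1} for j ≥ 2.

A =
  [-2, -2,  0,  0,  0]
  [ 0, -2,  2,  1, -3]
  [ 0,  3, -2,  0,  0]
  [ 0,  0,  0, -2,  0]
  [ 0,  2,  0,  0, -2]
A Jordan chain for λ = -2 of length 3:
v_1 = (-4, 0, 6, 0, 4)ᵀ
v_2 = (0, 2, 0, 0, 0)ᵀ
v_3 = (0, 0, 1, 0, 0)ᵀ

Let N = A − (-2)·I. We want v_3 with N^3 v_3 = 0 but N^2 v_3 ≠ 0; then v_{j-1} := N · v_j for j = 3, …, 2.

Pick v_3 = (0, 0, 1, 0, 0)ᵀ.
Then v_2 = N · v_3 = (0, 2, 0, 0, 0)ᵀ.
Then v_1 = N · v_2 = (-4, 0, 6, 0, 4)ᵀ.

Sanity check: (A − (-2)·I) v_1 = (0, 0, 0, 0, 0)ᵀ = 0. ✓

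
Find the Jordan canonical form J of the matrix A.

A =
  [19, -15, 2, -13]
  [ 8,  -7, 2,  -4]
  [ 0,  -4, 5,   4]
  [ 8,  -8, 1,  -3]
J_3(3) ⊕ J_1(5)

The characteristic polynomial is
  det(x·I − A) = x^4 - 14*x^3 + 72*x^2 - 162*x + 135 = (x - 5)*(x - 3)^3

Eigenvalues and multiplicities (the geometric multiplicity of λ is n − rank(A − λI), which equals the number of Jordan blocks for λ):
  λ = 3: algebraic multiplicity = 3, geometric multiplicity = 1
  λ = 5: algebraic multiplicity = 1, geometric multiplicity = 1

Determining the block sizes for each eigenvalue:
  λ = 3: one block (gm = 1), so the single block has size am = 3 → block sizes [3]
  λ = 5: one block (gm = 1), so the single block has size am = 1 → block sizes [1]

Assembling the blocks gives a Jordan form
J =
  [3, 1, 0, 0]
  [0, 3, 1, 0]
  [0, 0, 3, 0]
  [0, 0, 0, 5]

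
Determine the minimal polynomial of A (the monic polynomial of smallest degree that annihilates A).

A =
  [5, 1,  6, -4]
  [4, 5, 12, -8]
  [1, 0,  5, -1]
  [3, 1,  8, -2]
x^3 - 10*x^2 + 33*x - 36

The characteristic polynomial is χ_A(x) = (x - 4)*(x - 3)^3, so the eigenvalues are known. The minimal polynomial is
  m_A(x) = Π_λ (x − λ)^{k_λ}
where k_λ is the size of the *largest* Jordan block for λ (equivalently, the smallest k with (A − λI)^k v = 0 for every generalised eigenvector v of λ).

  λ = 3: largest Jordan block has size 2, contributing (x − 3)^2
  λ = 4: largest Jordan block has size 1, contributing (x − 4)

So m_A(x) = (x - 4)*(x - 3)^2 = x^3 - 10*x^2 + 33*x - 36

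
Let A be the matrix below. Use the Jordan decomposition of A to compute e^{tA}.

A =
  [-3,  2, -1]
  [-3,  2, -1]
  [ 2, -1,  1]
e^{tA} =
  [t^2/2 - 3*t + 1, -t^2/2 + 2*t, -t]
  [t^2/2 - 3*t, -t^2/2 + 2*t + 1, -t]
  [-t^2/2 + 2*t, t^2/2 - t, t + 1]

Strategy: write A = P · J · P⁻¹ where J is a Jordan canonical form, so e^{tA} = P · e^{tJ} · P⁻¹, and e^{tJ} can be computed block-by-block.

A has Jordan form
J =
  [0, 1, 0]
  [0, 0, 1]
  [0, 0, 0]
(up to reordering of blocks).

Per-block formulas:
  For a 3×3 Jordan block J_3(0): exp(t · J_3(0)) = e^(0t)·(I + t·N + (t^2/2)·N^2), where N is the 3×3 nilpotent shift.

After assembling e^{tJ} and conjugating by P, we get:

e^{tA} =
  [t^2/2 - 3*t + 1, -t^2/2 + 2*t, -t]
  [t^2/2 - 3*t, -t^2/2 + 2*t + 1, -t]
  [-t^2/2 + 2*t, t^2/2 - t, t + 1]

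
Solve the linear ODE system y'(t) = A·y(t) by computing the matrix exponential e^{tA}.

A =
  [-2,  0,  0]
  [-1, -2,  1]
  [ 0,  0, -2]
e^{tA} =
  [exp(-2*t), 0, 0]
  [-t*exp(-2*t), exp(-2*t), t*exp(-2*t)]
  [0, 0, exp(-2*t)]

Strategy: write A = P · J · P⁻¹ where J is a Jordan canonical form, so e^{tA} = P · e^{tJ} · P⁻¹, and e^{tJ} can be computed block-by-block.

A has Jordan form
J =
  [-2,  1,  0]
  [ 0, -2,  0]
  [ 0,  0, -2]
(up to reordering of blocks).

Per-block formulas:
  For a 2×2 Jordan block J_2(-2): exp(t · J_2(-2)) = e^(-2t)·(I + t·N), where N is the 2×2 nilpotent shift.
  For a 1×1 block at λ = -2: exp(t · [-2]) = [e^(-2t)].

After assembling e^{tJ} and conjugating by P, we get:

e^{tA} =
  [exp(-2*t), 0, 0]
  [-t*exp(-2*t), exp(-2*t), t*exp(-2*t)]
  [0, 0, exp(-2*t)]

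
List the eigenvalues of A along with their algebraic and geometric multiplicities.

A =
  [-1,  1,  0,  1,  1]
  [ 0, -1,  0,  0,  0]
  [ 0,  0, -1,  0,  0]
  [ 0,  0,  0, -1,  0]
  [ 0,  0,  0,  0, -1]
λ = -1: alg = 5, geom = 4

Step 1 — factor the characteristic polynomial to read off the algebraic multiplicities:
  χ_A(x) = (x + 1)^5

Step 2 — compute geometric multiplicities via the rank-nullity identity g(λ) = n − rank(A − λI):
  rank(A − (-1)·I) = 1, so dim ker(A − (-1)·I) = n − 1 = 4

Summary:
  λ = -1: algebraic multiplicity = 5, geometric multiplicity = 4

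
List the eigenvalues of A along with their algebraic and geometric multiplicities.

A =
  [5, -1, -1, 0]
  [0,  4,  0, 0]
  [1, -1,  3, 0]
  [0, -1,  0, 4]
λ = 4: alg = 4, geom = 2

Step 1 — factor the characteristic polynomial to read off the algebraic multiplicities:
  χ_A(x) = (x - 4)^4

Step 2 — compute geometric multiplicities via the rank-nullity identity g(λ) = n − rank(A − λI):
  rank(A − (4)·I) = 2, so dim ker(A − (4)·I) = n − 2 = 2

Summary:
  λ = 4: algebraic multiplicity = 4, geometric multiplicity = 2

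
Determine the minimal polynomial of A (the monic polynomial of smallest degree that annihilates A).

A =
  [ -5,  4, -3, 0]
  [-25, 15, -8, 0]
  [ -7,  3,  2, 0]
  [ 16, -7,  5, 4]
x^3 - 12*x^2 + 48*x - 64

The characteristic polynomial is χ_A(x) = (x - 4)^4, so the eigenvalues are known. The minimal polynomial is
  m_A(x) = Π_λ (x − λ)^{k_λ}
where k_λ is the size of the *largest* Jordan block for λ (equivalently, the smallest k with (A − λI)^k v = 0 for every generalised eigenvector v of λ).

  λ = 4: largest Jordan block has size 3, contributing (x − 4)^3

So m_A(x) = (x - 4)^3 = x^3 - 12*x^2 + 48*x - 64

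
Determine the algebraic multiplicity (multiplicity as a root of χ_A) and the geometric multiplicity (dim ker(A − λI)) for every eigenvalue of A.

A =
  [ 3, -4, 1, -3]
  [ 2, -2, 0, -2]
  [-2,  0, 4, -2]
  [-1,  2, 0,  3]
λ = 2: alg = 4, geom = 2

Step 1 — factor the characteristic polynomial to read off the algebraic multiplicities:
  χ_A(x) = (x - 2)^4

Step 2 — compute geometric multiplicities via the rank-nullity identity g(λ) = n − rank(A − λI):
  rank(A − (2)·I) = 2, so dim ker(A − (2)·I) = n − 2 = 2

Summary:
  λ = 2: algebraic multiplicity = 4, geometric multiplicity = 2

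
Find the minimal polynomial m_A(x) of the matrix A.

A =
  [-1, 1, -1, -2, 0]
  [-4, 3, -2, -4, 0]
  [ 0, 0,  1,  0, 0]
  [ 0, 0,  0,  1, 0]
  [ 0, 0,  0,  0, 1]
x^2 - 2*x + 1

The characteristic polynomial is χ_A(x) = (x - 1)^5, so the eigenvalues are known. The minimal polynomial is
  m_A(x) = Π_λ (x − λ)^{k_λ}
where k_λ is the size of the *largest* Jordan block for λ (equivalently, the smallest k with (A − λI)^k v = 0 for every generalised eigenvector v of λ).

  λ = 1: largest Jordan block has size 2, contributing (x − 1)^2

So m_A(x) = (x - 1)^2 = x^2 - 2*x + 1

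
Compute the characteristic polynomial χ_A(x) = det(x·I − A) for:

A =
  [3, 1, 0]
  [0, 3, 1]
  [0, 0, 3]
x^3 - 9*x^2 + 27*x - 27

Expanding det(x·I − A) (e.g. by cofactor expansion or by noting that A is similar to its Jordan form J, which has the same characteristic polynomial as A) gives
  χ_A(x) = x^3 - 9*x^2 + 27*x - 27
which factors as (x - 3)^3. The eigenvalues (with algebraic multiplicities) are λ = 3 with multiplicity 3.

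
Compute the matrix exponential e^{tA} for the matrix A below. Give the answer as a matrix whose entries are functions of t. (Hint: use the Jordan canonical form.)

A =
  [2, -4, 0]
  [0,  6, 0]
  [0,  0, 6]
e^{tA} =
  [exp(2*t), -exp(6*t) + exp(2*t), 0]
  [0, exp(6*t), 0]
  [0, 0, exp(6*t)]

Strategy: write A = P · J · P⁻¹ where J is a Jordan canonical form, so e^{tA} = P · e^{tJ} · P⁻¹, and e^{tJ} can be computed block-by-block.

A has Jordan form
J =
  [2, 0, 0]
  [0, 6, 0]
  [0, 0, 6]
(up to reordering of blocks).

Per-block formulas:
  For a 1×1 block at λ = 2: exp(t · [2]) = [e^(2t)].
  For a 1×1 block at λ = 6: exp(t · [6]) = [e^(6t)].

After assembling e^{tJ} and conjugating by P, we get:

e^{tA} =
  [exp(2*t), -exp(6*t) + exp(2*t), 0]
  [0, exp(6*t), 0]
  [0, 0, exp(6*t)]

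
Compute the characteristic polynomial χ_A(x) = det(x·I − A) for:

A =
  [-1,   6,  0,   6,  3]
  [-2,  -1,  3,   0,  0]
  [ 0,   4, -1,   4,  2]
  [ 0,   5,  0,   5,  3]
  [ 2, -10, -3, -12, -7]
x^5 + 5*x^4 + 10*x^3 + 10*x^2 + 5*x + 1

Expanding det(x·I − A) (e.g. by cofactor expansion or by noting that A is similar to its Jordan form J, which has the same characteristic polynomial as A) gives
  χ_A(x) = x^5 + 5*x^4 + 10*x^3 + 10*x^2 + 5*x + 1
which factors as (x + 1)^5. The eigenvalues (with algebraic multiplicities) are λ = -1 with multiplicity 5.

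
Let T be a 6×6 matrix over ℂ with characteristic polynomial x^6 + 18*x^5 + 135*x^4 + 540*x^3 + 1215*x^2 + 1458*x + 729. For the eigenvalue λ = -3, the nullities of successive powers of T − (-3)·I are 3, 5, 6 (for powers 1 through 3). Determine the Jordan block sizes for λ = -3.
Block sizes for λ = -3: [3, 2, 1]

From the dimensions of kernels of powers, the number of Jordan blocks of size at least j is d_j − d_{j−1} where d_j = dim ker(N^j) (with d_0 = 0). Computing the differences gives [3, 2, 1].
The number of blocks of size exactly k is (#blocks of size ≥ k) − (#blocks of size ≥ k + 1), so the partition is: 1 block(s) of size 1, 1 block(s) of size 2, 1 block(s) of size 3.
In nonincreasing order the block sizes are [3, 2, 1].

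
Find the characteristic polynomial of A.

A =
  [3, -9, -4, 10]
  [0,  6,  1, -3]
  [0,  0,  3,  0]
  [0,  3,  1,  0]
x^4 - 12*x^3 + 54*x^2 - 108*x + 81

Expanding det(x·I − A) (e.g. by cofactor expansion or by noting that A is similar to its Jordan form J, which has the same characteristic polynomial as A) gives
  χ_A(x) = x^4 - 12*x^3 + 54*x^2 - 108*x + 81
which factors as (x - 3)^4. The eigenvalues (with algebraic multiplicities) are λ = 3 with multiplicity 4.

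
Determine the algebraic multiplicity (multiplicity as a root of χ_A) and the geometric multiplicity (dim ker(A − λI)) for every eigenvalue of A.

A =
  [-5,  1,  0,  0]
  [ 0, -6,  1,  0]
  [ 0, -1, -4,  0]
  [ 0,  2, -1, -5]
λ = -5: alg = 4, geom = 2

Step 1 — factor the characteristic polynomial to read off the algebraic multiplicities:
  χ_A(x) = (x + 5)^4

Step 2 — compute geometric multiplicities via the rank-nullity identity g(λ) = n − rank(A − λI):
  rank(A − (-5)·I) = 2, so dim ker(A − (-5)·I) = n − 2 = 2

Summary:
  λ = -5: algebraic multiplicity = 4, geometric multiplicity = 2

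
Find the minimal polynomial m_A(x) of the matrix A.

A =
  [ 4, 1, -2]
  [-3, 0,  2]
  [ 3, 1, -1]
x^2 - 2*x + 1

The characteristic polynomial is χ_A(x) = (x - 1)^3, so the eigenvalues are known. The minimal polynomial is
  m_A(x) = Π_λ (x − λ)^{k_λ}
where k_λ is the size of the *largest* Jordan block for λ (equivalently, the smallest k with (A − λI)^k v = 0 for every generalised eigenvector v of λ).

  λ = 1: largest Jordan block has size 2, contributing (x − 1)^2

So m_A(x) = (x - 1)^2 = x^2 - 2*x + 1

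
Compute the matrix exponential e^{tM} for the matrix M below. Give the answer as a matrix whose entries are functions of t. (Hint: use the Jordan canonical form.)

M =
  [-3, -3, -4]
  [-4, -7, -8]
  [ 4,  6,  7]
e^{tM} =
  [-2*t*exp(-t) + exp(-t), -3*t*exp(-t), -4*t*exp(-t)]
  [-4*t*exp(-t), -6*t*exp(-t) + exp(-t), -8*t*exp(-t)]
  [4*t*exp(-t), 6*t*exp(-t), 8*t*exp(-t) + exp(-t)]

Strategy: write M = P · J · P⁻¹ where J is a Jordan canonical form, so e^{tM} = P · e^{tJ} · P⁻¹, and e^{tJ} can be computed block-by-block.

M has Jordan form
J =
  [-1,  1,  0]
  [ 0, -1,  0]
  [ 0,  0, -1]
(up to reordering of blocks).

Per-block formulas:
  For a 2×2 Jordan block J_2(-1): exp(t · J_2(-1)) = e^(-1t)·(I + t·N), where N is the 2×2 nilpotent shift.
  For a 1×1 block at λ = -1: exp(t · [-1]) = [e^(-1t)].

After assembling e^{tJ} and conjugating by P, we get:

e^{tM} =
  [-2*t*exp(-t) + exp(-t), -3*t*exp(-t), -4*t*exp(-t)]
  [-4*t*exp(-t), -6*t*exp(-t) + exp(-t), -8*t*exp(-t)]
  [4*t*exp(-t), 6*t*exp(-t), 8*t*exp(-t) + exp(-t)]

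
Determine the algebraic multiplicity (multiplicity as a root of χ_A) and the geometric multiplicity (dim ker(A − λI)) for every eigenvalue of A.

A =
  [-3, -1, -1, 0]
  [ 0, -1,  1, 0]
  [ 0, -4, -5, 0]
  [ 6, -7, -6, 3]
λ = -3: alg = 3, geom = 1; λ = 3: alg = 1, geom = 1

Step 1 — factor the characteristic polynomial to read off the algebraic multiplicities:
  χ_A(x) = (x - 3)*(x + 3)^3

Step 2 — compute geometric multiplicities via the rank-nullity identity g(λ) = n − rank(A − λI):
  rank(A − (-3)·I) = 3, so dim ker(A − (-3)·I) = n − 3 = 1
  rank(A − (3)·I) = 3, so dim ker(A − (3)·I) = n − 3 = 1

Summary:
  λ = -3: algebraic multiplicity = 3, geometric multiplicity = 1
  λ = 3: algebraic multiplicity = 1, geometric multiplicity = 1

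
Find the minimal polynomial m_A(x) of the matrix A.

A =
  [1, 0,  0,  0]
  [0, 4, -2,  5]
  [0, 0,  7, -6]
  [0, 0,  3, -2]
x^3 - 9*x^2 + 24*x - 16

The characteristic polynomial is χ_A(x) = (x - 4)^2*(x - 1)^2, so the eigenvalues are known. The minimal polynomial is
  m_A(x) = Π_λ (x − λ)^{k_λ}
where k_λ is the size of the *largest* Jordan block for λ (equivalently, the smallest k with (A − λI)^k v = 0 for every generalised eigenvector v of λ).

  λ = 1: largest Jordan block has size 1, contributing (x − 1)
  λ = 4: largest Jordan block has size 2, contributing (x − 4)^2

So m_A(x) = (x - 4)^2*(x - 1) = x^3 - 9*x^2 + 24*x - 16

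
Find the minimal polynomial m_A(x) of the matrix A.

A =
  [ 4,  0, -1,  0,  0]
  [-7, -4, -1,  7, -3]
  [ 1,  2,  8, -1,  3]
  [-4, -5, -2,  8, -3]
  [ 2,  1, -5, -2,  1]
x^4 - 13*x^3 + 60*x^2 - 112*x + 64

The characteristic polynomial is χ_A(x) = (x - 4)^4*(x - 1), so the eigenvalues are known. The minimal polynomial is
  m_A(x) = Π_λ (x − λ)^{k_λ}
where k_λ is the size of the *largest* Jordan block for λ (equivalently, the smallest k with (A − λI)^k v = 0 for every generalised eigenvector v of λ).

  λ = 1: largest Jordan block has size 1, contributing (x − 1)
  λ = 4: largest Jordan block has size 3, contributing (x − 4)^3

So m_A(x) = (x - 4)^3*(x - 1) = x^4 - 13*x^3 + 60*x^2 - 112*x + 64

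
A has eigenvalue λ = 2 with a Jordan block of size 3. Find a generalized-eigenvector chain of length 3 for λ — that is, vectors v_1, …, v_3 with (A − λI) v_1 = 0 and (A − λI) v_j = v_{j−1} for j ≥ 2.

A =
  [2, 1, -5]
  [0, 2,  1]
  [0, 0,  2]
A Jordan chain for λ = 2 of length 3:
v_1 = (1, 0, 0)ᵀ
v_2 = (-5, 1, 0)ᵀ
v_3 = (0, 0, 1)ᵀ

Let N = A − (2)·I. We want v_3 with N^3 v_3 = 0 but N^2 v_3 ≠ 0; then v_{j-1} := N · v_j for j = 3, …, 2.

Pick v_3 = (0, 0, 1)ᵀ.
Then v_2 = N · v_3 = (-5, 1, 0)ᵀ.
Then v_1 = N · v_2 = (1, 0, 0)ᵀ.

Sanity check: (A − (2)·I) v_1 = (0, 0, 0)ᵀ = 0. ✓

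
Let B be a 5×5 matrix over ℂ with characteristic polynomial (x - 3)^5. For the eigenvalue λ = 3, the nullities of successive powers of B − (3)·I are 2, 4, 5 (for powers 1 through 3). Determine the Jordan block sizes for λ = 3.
Block sizes for λ = 3: [3, 2]

From the dimensions of kernels of powers, the number of Jordan blocks of size at least j is d_j − d_{j−1} where d_j = dim ker(N^j) (with d_0 = 0). Computing the differences gives [2, 2, 1].
The number of blocks of size exactly k is (#blocks of size ≥ k) − (#blocks of size ≥ k + 1), so the partition is: 1 block(s) of size 2, 1 block(s) of size 3.
In nonincreasing order the block sizes are [3, 2].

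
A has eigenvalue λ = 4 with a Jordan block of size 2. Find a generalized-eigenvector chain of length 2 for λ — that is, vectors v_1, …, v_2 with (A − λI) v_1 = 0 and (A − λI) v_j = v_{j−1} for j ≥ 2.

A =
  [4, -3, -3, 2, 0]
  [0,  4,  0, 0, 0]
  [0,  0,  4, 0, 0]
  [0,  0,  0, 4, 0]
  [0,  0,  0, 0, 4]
A Jordan chain for λ = 4 of length 2:
v_1 = (-3, 0, 0, 0, 0)ᵀ
v_2 = (0, 1, 0, 0, 0)ᵀ

Let N = A − (4)·I. We want v_2 with N^2 v_2 = 0 but N^1 v_2 ≠ 0; then v_{j-1} := N · v_j for j = 2, …, 2.

Pick v_2 = (0, 1, 0, 0, 0)ᵀ.
Then v_1 = N · v_2 = (-3, 0, 0, 0, 0)ᵀ.

Sanity check: (A − (4)·I) v_1 = (0, 0, 0, 0, 0)ᵀ = 0. ✓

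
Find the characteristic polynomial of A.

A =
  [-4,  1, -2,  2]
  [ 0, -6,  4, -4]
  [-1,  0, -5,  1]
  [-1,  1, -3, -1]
x^4 + 16*x^3 + 96*x^2 + 256*x + 256

Expanding det(x·I − A) (e.g. by cofactor expansion or by noting that A is similar to its Jordan form J, which has the same characteristic polynomial as A) gives
  χ_A(x) = x^4 + 16*x^3 + 96*x^2 + 256*x + 256
which factors as (x + 4)^4. The eigenvalues (with algebraic multiplicities) are λ = -4 with multiplicity 4.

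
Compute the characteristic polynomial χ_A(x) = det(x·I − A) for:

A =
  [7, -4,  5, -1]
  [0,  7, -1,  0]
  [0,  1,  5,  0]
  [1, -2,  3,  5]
x^4 - 24*x^3 + 216*x^2 - 864*x + 1296

Expanding det(x·I − A) (e.g. by cofactor expansion or by noting that A is similar to its Jordan form J, which has the same characteristic polynomial as A) gives
  χ_A(x) = x^4 - 24*x^3 + 216*x^2 - 864*x + 1296
which factors as (x - 6)^4. The eigenvalues (with algebraic multiplicities) are λ = 6 with multiplicity 4.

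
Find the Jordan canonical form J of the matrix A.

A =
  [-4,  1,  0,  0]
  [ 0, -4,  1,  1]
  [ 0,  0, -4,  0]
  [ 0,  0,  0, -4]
J_3(-4) ⊕ J_1(-4)

The characteristic polynomial is
  det(x·I − A) = x^4 + 16*x^3 + 96*x^2 + 256*x + 256 = (x + 4)^4

Eigenvalues and multiplicities (the geometric multiplicity of λ is n − rank(A − λI), which equals the number of Jordan blocks for λ):
  λ = -4: algebraic multiplicity = 4, geometric multiplicity = 2

Determining the block sizes for each eigenvalue:
  λ = -4: with am = 4 and gm = 2, the partition is not yet determined (e.g. several partitions of 4 into 2 parts exist). Let N = A − (-4)·I. Computing rank(N^1) = 2, rank(N^2) = 1, rank(N^3) = 0; the number of blocks of size ≥ j is rank(N^{j−1}) − rank(N^j), giving [2, 1, 1]. So we have 1 block(s) of size 3, 1 block(s) of size 1 → block sizes [3, 1]

Assembling the blocks gives a Jordan form
J =
  [-4,  1,  0,  0]
  [ 0, -4,  1,  0]
  [ 0,  0, -4,  0]
  [ 0,  0,  0, -4]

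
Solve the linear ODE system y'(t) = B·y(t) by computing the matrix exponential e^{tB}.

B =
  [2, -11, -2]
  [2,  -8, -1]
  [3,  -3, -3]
e^{tB} =
  [-3*t^2*exp(-3*t)/2 + 5*t*exp(-3*t) + exp(-3*t), 3*t^2*exp(-3*t) - 11*t*exp(-3*t), t^2*exp(-3*t)/2 - 2*t*exp(-3*t)]
  [-3*t^2*exp(-3*t)/2 + 2*t*exp(-3*t), 3*t^2*exp(-3*t) - 5*t*exp(-3*t) + exp(-3*t), t^2*exp(-3*t)/2 - t*exp(-3*t)]
  [9*t^2*exp(-3*t)/2 + 3*t*exp(-3*t), -9*t^2*exp(-3*t) - 3*t*exp(-3*t), -3*t^2*exp(-3*t)/2 + exp(-3*t)]

Strategy: write B = P · J · P⁻¹ where J is a Jordan canonical form, so e^{tB} = P · e^{tJ} · P⁻¹, and e^{tJ} can be computed block-by-block.

B has Jordan form
J =
  [-3,  1,  0]
  [ 0, -3,  1]
  [ 0,  0, -3]
(up to reordering of blocks).

Per-block formulas:
  For a 3×3 Jordan block J_3(-3): exp(t · J_3(-3)) = e^(-3t)·(I + t·N + (t^2/2)·N^2), where N is the 3×3 nilpotent shift.

After assembling e^{tJ} and conjugating by P, we get:

e^{tB} =
  [-3*t^2*exp(-3*t)/2 + 5*t*exp(-3*t) + exp(-3*t), 3*t^2*exp(-3*t) - 11*t*exp(-3*t), t^2*exp(-3*t)/2 - 2*t*exp(-3*t)]
  [-3*t^2*exp(-3*t)/2 + 2*t*exp(-3*t), 3*t^2*exp(-3*t) - 5*t*exp(-3*t) + exp(-3*t), t^2*exp(-3*t)/2 - t*exp(-3*t)]
  [9*t^2*exp(-3*t)/2 + 3*t*exp(-3*t), -9*t^2*exp(-3*t) - 3*t*exp(-3*t), -3*t^2*exp(-3*t)/2 + exp(-3*t)]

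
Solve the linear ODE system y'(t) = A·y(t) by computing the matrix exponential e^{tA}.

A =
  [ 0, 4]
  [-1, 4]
e^{tA} =
  [-2*t*exp(2*t) + exp(2*t), 4*t*exp(2*t)]
  [-t*exp(2*t), 2*t*exp(2*t) + exp(2*t)]

Strategy: write A = P · J · P⁻¹ where J is a Jordan canonical form, so e^{tA} = P · e^{tJ} · P⁻¹, and e^{tJ} can be computed block-by-block.

A has Jordan form
J =
  [2, 1]
  [0, 2]
(up to reordering of blocks).

Per-block formulas:
  For a 2×2 Jordan block J_2(2): exp(t · J_2(2)) = e^(2t)·(I + t·N), where N is the 2×2 nilpotent shift.

After assembling e^{tJ} and conjugating by P, we get:

e^{tA} =
  [-2*t*exp(2*t) + exp(2*t), 4*t*exp(2*t)]
  [-t*exp(2*t), 2*t*exp(2*t) + exp(2*t)]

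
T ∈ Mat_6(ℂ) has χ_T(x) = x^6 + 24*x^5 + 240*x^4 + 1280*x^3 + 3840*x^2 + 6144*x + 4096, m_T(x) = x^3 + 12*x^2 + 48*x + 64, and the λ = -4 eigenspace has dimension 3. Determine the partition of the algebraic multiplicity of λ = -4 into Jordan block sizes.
Block sizes for λ = -4: [3, 2, 1]

Step 1 — from the characteristic polynomial, algebraic multiplicity of λ = -4 is 6. From dim ker(T − (-4)·I) = 3, there are exactly 3 Jordan blocks for λ = -4.
Step 2 — from the minimal polynomial, the factor (x + 4)^3 tells us the largest block for λ = -4 has size 3.
Step 3 — with total size 6, 3 blocks, and largest block 3, the block sizes (in nonincreasing order) are [3, 2, 1].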